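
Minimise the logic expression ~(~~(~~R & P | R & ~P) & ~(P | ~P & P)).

~(~~(~~R & P | R & ~P) & ~(P | ~P & P))
= ~(~~(R & P | R & ~P) & ~(P | ~P & P))
= ~(~~(R & P | R & ~P) & ~P)
= ~(~~R & ~P)
= ~R | P

~R | P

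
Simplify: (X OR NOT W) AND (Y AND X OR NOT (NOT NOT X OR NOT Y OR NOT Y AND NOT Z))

(X OR NOT W) AND Y

(X OR NOT W) AND (Y AND X OR NOT (NOT NOT X OR NOT Y OR NOT Y AND NOT Z))
= (X OR NOT W) AND (Y AND X OR NOT (NOT NOT X OR NOT Y))   [absorption]
= (X OR NOT W) AND (Y AND X OR NOT X AND Y)   [De Morgan]
= (X OR NOT W) AND Y   [distribution]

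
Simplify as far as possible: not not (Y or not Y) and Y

Y

not not (Y or not Y) and Y
= (Y or not Y) and Y   — double negation
= Y   — complement / identity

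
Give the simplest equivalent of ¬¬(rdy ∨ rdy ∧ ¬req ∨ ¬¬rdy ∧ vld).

rdy

¬¬(rdy ∨ rdy ∧ ¬req ∨ ¬¬rdy ∧ vld)
= rdy ∨ rdy ∧ ¬req ∨ ¬¬rdy ∧ vld   [double negation]
= rdy ∨ ¬¬rdy ∧ vld   [absorption]
= rdy ∨ rdy ∧ vld   [double negation]
= rdy   [absorption]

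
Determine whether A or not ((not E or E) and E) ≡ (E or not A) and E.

No

E1: A or not ((not E or E) and E)
    = A or not E
E2: (E or not A) and E
    = E
These differ: at A=0, E=0, E1 = 1 but E2 = 0.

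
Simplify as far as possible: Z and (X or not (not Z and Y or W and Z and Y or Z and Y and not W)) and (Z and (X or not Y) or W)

Z and (X or not (not Z and Y or W and Z and Y or Z and Y and not W)) and (Z and (X or not Y) or W)
= Z and (X or not (not Z and Y or Z and Y)) and (Z and (X or not Y) or W)
= Z and (X or not Y) and (Z and (X or not Y) or W)
= Z and (X or not Y)

Z and (X or not Y)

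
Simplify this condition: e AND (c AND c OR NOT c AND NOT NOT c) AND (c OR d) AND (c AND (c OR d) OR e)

e AND (c AND c OR NOT c AND NOT NOT c) AND (c OR d) AND (c AND (c OR d) OR e)
= e AND (c AND c OR NOT c AND c) AND (c OR d) AND (c AND (c OR d) OR e)   [double negation]
= e AND c AND (c OR d) AND (c AND (c OR d) OR e)   [distribution]
= e AND c AND (c OR d)   [absorption]
= e AND c   [absorption]

e AND c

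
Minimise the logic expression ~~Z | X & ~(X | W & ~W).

Z

~~Z | X & ~(X | W & ~W)
= ~~Z | X & ~X   — complement / identity
= ~~Z   — complement / identity
= Z   — double negation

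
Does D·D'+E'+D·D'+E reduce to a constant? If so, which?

D·D'+E'+D·D'+E
= D·D'+E'+E
= E'+E
= 1

yes, True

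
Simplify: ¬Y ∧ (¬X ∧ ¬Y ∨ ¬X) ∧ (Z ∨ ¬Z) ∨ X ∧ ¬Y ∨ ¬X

¬Y ∨ ¬X

¬Y ∧ (¬X ∧ ¬Y ∨ ¬X) ∧ (Z ∨ ¬Z) ∨ X ∧ ¬Y ∨ ¬X
= ¬Y ∧ ¬X ∧ (Z ∨ ¬Z) ∨ X ∧ ¬Y ∨ ¬X   — absorption
= ¬Y ∧ ¬X ∨ X ∧ ¬Y ∨ ¬X   — complement / identity
= ¬Y ∨ ¬X   — distribution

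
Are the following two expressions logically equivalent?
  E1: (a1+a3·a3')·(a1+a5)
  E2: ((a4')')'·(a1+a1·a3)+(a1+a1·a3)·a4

Yes

E1: (a1+a3·a3')·(a1+a5)
    = a1·(a1+a5)   [complement / identity]
    = a1   [absorption]
E2: ((a4')')'·(a1+a1·a3)+(a1+a1·a3)·a4
    = a4'·(a1+a1·a3)+(a1+a1·a3)·a4   [double negation]
    = a1+a1·a3   [distribution]
    = a1   [absorption]
Both reduce to a1, so they are equivalent.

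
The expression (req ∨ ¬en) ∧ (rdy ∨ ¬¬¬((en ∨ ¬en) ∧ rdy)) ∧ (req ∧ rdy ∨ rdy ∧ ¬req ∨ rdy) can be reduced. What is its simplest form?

(req ∨ ¬en) ∧ rdy

(req ∨ ¬en) ∧ (rdy ∨ ¬¬¬((en ∨ ¬en) ∧ rdy)) ∧ (req ∧ rdy ∨ rdy ∧ ¬req ∨ rdy)
= (req ∨ ¬en) ∧ (rdy ∨ ¬¬¬rdy) ∧ (req ∧ rdy ∨ rdy ∧ ¬req ∨ rdy)   — complement / identity
= (req ∨ ¬en) ∧ (rdy ∨ ¬rdy) ∧ (req ∧ rdy ∨ rdy ∧ ¬req ∨ rdy)   — double negation
= (req ∨ ¬en) ∧ (rdy ∨ ¬rdy) ∧ (rdy ∨ rdy)   — distribution
= (req ∨ ¬en) ∧ (rdy ∨ rdy)   — complement / identity
= (req ∨ ¬en) ∧ rdy   — idempotence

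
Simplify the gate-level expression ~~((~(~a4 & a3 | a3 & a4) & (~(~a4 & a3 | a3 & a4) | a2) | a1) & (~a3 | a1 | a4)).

~~((~(~a4 & a3 | a3 & a4) & (~(~a4 & a3 | a3 & a4) | a2) | a1) & (~a3 | a1 | a4))
= (~(~a4 & a3 | a3 & a4) & (~(~a4 & a3 | a3 & a4) | a2) | a1) & (~a3 | a1 | a4)
= (~(~a4 & a3 | a3 & a4) | a1) & (~a3 | a1 | a4)
= (~a3 | a1) & (~a3 | a1 | a4)
= ~a3 | a1

~a3 | a1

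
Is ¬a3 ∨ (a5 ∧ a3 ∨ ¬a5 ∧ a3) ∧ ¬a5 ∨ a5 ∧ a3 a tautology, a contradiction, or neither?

¬a3 ∨ (a5 ∧ a3 ∨ ¬a5 ∧ a3) ∧ ¬a5 ∨ a5 ∧ a3
= ¬a3 ∨ a3 ∧ ¬a5 ∨ a5 ∧ a3   [distribution]
= ¬a3 ∨ a3   [distribution]
= True   [complement]

tautology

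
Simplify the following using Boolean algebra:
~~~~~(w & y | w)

~w

~~~~~(w & y | w)
= ~~~~~w
= ~~~w
= ~w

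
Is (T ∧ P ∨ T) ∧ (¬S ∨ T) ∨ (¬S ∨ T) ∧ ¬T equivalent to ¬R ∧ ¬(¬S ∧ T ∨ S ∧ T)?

E1: (T ∧ P ∨ T) ∧ (¬S ∨ T) ∨ (¬S ∨ T) ∧ ¬T
    = T ∧ (¬S ∨ T) ∨ (¬S ∨ T) ∧ ¬T   [absorption]
    = ¬S ∨ T   [distribution]
E2: ¬R ∧ ¬(¬S ∧ T ∨ S ∧ T)
    = ¬R ∧ ¬T   [distribution]
These differ: at P=0, R=1, S=0, T=1, E1 = 1 but E2 = 0.

No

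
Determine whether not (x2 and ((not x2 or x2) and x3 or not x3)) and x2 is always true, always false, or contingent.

always false

not (x2 and ((not x2 or x2) and x3 or not x3)) and x2
= not (x2 and (x3 or not x3)) and x2
= not x2 and x2
= False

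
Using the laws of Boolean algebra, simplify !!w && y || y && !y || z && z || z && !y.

w && y || z

!!w && y || y && !y || z && z || z && !y
= !!w && y || y && !y || (z || !y) && z   — distribution
= !!w && y || y && !y || z   — absorption
= !!w && y || z   — complement / identity
= w && y || z   — double negation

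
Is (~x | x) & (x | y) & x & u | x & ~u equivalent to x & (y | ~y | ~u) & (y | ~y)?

E1: (~x | x) & (x | y) & x & u | x & ~u
    = (x | y) & x & u | x & ~u
    = x & u | x & ~u
    = x
E2: x & (y | ~y | ~u) & (y | ~y)
    = x & (y | ~y)
    = x
Both reduce to x, so they are equivalent.

Yes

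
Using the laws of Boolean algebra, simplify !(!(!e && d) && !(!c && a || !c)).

!(!(!e && d) && !(!c && a || !c))
= !e && d || !c && a || !c   [De Morgan]
= !e && d || !c   [absorption]

!e && d || !c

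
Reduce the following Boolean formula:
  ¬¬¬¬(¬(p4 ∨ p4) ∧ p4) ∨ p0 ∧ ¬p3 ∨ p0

¬¬¬¬(¬(p4 ∨ p4) ∧ p4) ∨ p0 ∧ ¬p3 ∨ p0
= ¬¬¬¬(¬p4 ∧ p4) ∨ p0 ∧ ¬p3 ∨ p0   (idempotence)
= ¬¬(¬p4 ∧ p4) ∨ p0 ∧ ¬p3 ∨ p0   (double negation)
= ¬p4 ∧ p4 ∨ p0 ∧ ¬p3 ∨ p0   (double negation)
= p0 ∧ ¬p3 ∨ p0   (complement / identity)
= p0   (absorption)

p0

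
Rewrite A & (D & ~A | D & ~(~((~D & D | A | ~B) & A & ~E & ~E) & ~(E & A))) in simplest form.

A & (D & ~A | D & ~(~((~D & D | A | ~B) & A & ~E & ~E) & ~(E & A)))
= A & (D & ~A | D & ((~D & D | A | ~B) & A & ~E & ~E | E & A))   [De Morgan]
= A & (D & ~A | D & ((A | ~B) & A & ~E & ~E | E & A))   [complement / identity]
= A & (D & ~A | D & ((A | ~B) & A & ~E | E & A))   [idempotence]
= A & (D & ~A | D & (A & ~E | E & A))   [absorption]
= A & (D & ~A | D & A)   [distribution]
= A & D   [distribution]

A & D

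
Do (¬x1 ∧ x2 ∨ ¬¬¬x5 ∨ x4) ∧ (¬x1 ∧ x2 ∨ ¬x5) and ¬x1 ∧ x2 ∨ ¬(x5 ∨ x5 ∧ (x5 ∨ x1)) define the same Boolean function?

Yes

E1: (¬x1 ∧ x2 ∨ ¬¬¬x5 ∨ x4) ∧ (¬x1 ∧ x2 ∨ ¬x5)
    = (¬x1 ∧ x2 ∨ ¬x5 ∨ x4) ∧ (¬x1 ∧ x2 ∨ ¬x5)   — double negation
    = ¬x1 ∧ x2 ∨ ¬x5   — absorption
E2: ¬x1 ∧ x2 ∨ ¬(x5 ∨ x5 ∧ (x5 ∨ x1))
    = ¬x1 ∧ x2 ∨ ¬(x5 ∨ x5)   — absorption
    = ¬x1 ∧ x2 ∨ ¬x5   — idempotence
Both reduce to ¬x1 ∧ x2 ∨ ¬x5, so they are equivalent.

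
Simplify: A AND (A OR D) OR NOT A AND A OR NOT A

TRUE

A AND (A OR D) OR NOT A AND A OR NOT A
= A AND (A OR D) OR NOT A
= A OR NOT A
= TRUE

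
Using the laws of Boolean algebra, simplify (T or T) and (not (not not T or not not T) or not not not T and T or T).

T

(T or T) and (not (not not T or not not T) or not not not T and T or T)
= T or T and (not (not not T or not not T) or not not not T and T)
= T or T and (not T and not T or not not not T and T)
= T or T and (not T and not T or not T and T)
= T or T and not T
= T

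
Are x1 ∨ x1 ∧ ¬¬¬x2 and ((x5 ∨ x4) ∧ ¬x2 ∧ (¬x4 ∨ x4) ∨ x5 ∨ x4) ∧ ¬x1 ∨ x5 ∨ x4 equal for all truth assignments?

No

E1: x1 ∨ x1 ∧ ¬¬¬x2
    = x1 ∨ x1 ∧ ¬x2   [double negation]
    = x1   [absorption]
E2: ((x5 ∨ x4) ∧ ¬x2 ∧ (¬x4 ∨ x4) ∨ x5 ∨ x4) ∧ ¬x1 ∨ x5 ∨ x4
    = ((x5 ∨ x4) ∧ ¬x2 ∨ x5 ∨ x4) ∧ ¬x1 ∨ x5 ∨ x4   [complement / identity]
    = (x5 ∨ x4) ∧ ¬x1 ∨ x5 ∨ x4   [absorption]
    = x5 ∨ x4   [absorption]
These differ: at x1=0, x2=1, x4=0, x5=1, E1 = 0 but E2 = 1.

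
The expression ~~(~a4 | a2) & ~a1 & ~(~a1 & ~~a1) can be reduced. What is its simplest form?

(~a4 | a2) & ~a1

~~(~a4 | a2) & ~a1 & ~(~a1 & ~~a1)
= ~~(~a4 | a2) & ~a1 & (a1 | ~a1)   [De Morgan]
= ~~(~a4 | a2) & ~a1   [complement / identity]
= (~a4 | a2) & ~a1   [double negation]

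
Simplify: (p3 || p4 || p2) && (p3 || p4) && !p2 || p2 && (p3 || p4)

(p3 || p4 || p2) && (p3 || p4) && !p2 || p2 && (p3 || p4)
= (p3 || p4) && !p2 || p2 && (p3 || p4)
= p3 || p4

p3 || p4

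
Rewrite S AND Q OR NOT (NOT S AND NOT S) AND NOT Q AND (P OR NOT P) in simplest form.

S

S AND Q OR NOT (NOT S AND NOT S) AND NOT Q AND (P OR NOT P)
= S AND Q OR NOT (NOT S AND NOT S) AND NOT Q
= S AND Q OR NOT NOT S AND NOT Q
= S AND Q OR S AND NOT Q
= S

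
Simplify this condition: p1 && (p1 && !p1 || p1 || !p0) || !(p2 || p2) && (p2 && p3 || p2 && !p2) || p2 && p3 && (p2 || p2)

p1 || p2 && p3

p1 && (p1 && !p1 || p1 || !p0) || !(p2 || p2) && (p2 && p3 || p2 && !p2) || p2 && p3 && (p2 || p2)
= p1 && (p1 && !p1 || p1 || !p0) || !(p2 || p2) && (p2 && p3 || p2 && !p2) || p2 && p3 && p2
= p1 && (p1 || !p0) || !(p2 || p2) && (p2 && p3 || p2 && !p2) || p2 && p3 && p2
= p1 && (p1 || !p0) || !p2 && (p2 && p3 || p2 && !p2) || p2 && p3 && p2
= p1 || !p2 && (p2 && p3 || p2 && !p2) || p2 && p3 && p2
= p1 || !p2 && p2 && p3 || p2 && p3 && p2
= p1 || p2 && p3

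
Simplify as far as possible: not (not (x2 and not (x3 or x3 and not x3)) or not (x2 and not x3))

x2 and not x3

not (not (x2 and not (x3 or x3 and not x3)) or not (x2 and not x3))
= not (not (x2 and not x3) or not (x2 and not x3))   (complement / identity)
= x2 and not x3 and x2 and not x3   (De Morgan)
= x2 and not x3   (idempotence)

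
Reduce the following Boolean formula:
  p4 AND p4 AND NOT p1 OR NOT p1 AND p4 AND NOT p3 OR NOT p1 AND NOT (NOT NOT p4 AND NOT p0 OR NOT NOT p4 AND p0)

NOT p1

p4 AND p4 AND NOT p1 OR NOT p1 AND p4 AND NOT p3 OR NOT p1 AND NOT (NOT NOT p4 AND NOT p0 OR NOT NOT p4 AND p0)
= NOT p1 AND (p4 AND p4 OR p4 AND NOT p3) OR NOT p1 AND NOT (NOT NOT p4 AND NOT p0 OR NOT NOT p4 AND p0)   [distribution]
= NOT p1 AND (p4 OR p4 AND NOT p3) OR NOT p1 AND NOT (NOT NOT p4 AND NOT p0 OR NOT NOT p4 AND p0)   [idempotence]
= NOT p1 AND (p4 OR p4 AND NOT p3) OR NOT p1 AND NOT NOT NOT p4   [distribution]
= NOT p1 AND (p4 OR p4 AND NOT p3) OR NOT p1 AND NOT p4   [double negation]
= NOT p1 AND p4 OR NOT p1 AND NOT p4   [absorption]
= NOT p1   [distribution]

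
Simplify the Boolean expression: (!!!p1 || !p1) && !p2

!p1 && !p2

(!!!p1 || !p1) && !p2
= (!p1 || !p1) && !p2   (double negation)
= !p1 && !p2   (idempotence)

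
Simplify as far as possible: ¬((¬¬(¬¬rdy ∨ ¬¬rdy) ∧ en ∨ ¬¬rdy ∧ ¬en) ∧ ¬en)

¬rdy ∨ en

¬((¬¬(¬¬rdy ∨ ¬¬rdy) ∧ en ∨ ¬¬rdy ∧ ¬en) ∧ ¬en)
= ¬((¬¬¬¬rdy ∧ en ∨ ¬¬rdy ∧ ¬en) ∧ ¬en)
= ¬((¬¬rdy ∧ en ∨ ¬¬rdy ∧ ¬en) ∧ ¬en)
= ¬(¬¬rdy ∧ ¬en)
= ¬rdy ∨ en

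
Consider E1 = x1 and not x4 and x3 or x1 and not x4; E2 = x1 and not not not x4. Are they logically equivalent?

E1: x1 and not x4 and x3 or x1 and not x4
    = x1 and not x4   (absorption)
E2: x1 and not not not x4
    = x1 and not x4   (double negation)
Both reduce to x1 and not x4, so they are equivalent.

Yes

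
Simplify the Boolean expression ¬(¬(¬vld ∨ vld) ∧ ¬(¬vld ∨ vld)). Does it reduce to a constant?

¬(¬(¬vld ∨ vld) ∧ ¬(¬vld ∨ vld))
= ¬¬(¬vld ∨ vld)   (idempotence)
= ¬vld ∨ vld   (double negation)
= True   (complement)

True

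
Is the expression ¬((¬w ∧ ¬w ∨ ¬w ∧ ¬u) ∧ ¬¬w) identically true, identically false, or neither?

¬((¬w ∧ ¬w ∨ ¬w ∧ ¬u) ∧ ¬¬w)
= ¬((¬w ∨ ¬w ∧ ¬u) ∧ ¬¬w)   — idempotence
= ¬(¬w ∧ ¬¬w)   — absorption
= w ∨ ¬w   — De Morgan
= True   — complement

identically true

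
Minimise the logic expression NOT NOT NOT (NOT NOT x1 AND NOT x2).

NOT NOT NOT (NOT NOT x1 AND NOT x2)
= NOT (NOT NOT x1 AND NOT x2)   (double negation)
= NOT x1 OR x2   (De Morgan)

NOT x1 OR x2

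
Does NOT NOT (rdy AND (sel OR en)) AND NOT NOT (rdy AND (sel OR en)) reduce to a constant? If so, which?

NOT NOT (rdy AND (sel OR en)) AND NOT NOT (rdy AND (sel OR en))
= NOT NOT (rdy AND (sel OR en)) AND rdy AND (sel OR en)
= rdy AND (sel OR en) AND rdy AND (sel OR en)
= rdy AND (sel OR en)
This depends on en, rdy, sel, so it is not a constant.

no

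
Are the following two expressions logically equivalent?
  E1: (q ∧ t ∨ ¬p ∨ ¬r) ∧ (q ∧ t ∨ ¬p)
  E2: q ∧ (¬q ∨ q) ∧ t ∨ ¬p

Yes

E1: (q ∧ t ∨ ¬p ∨ ¬r) ∧ (q ∧ t ∨ ¬p)
    = q ∧ t ∨ ¬p   [absorption]
E2: q ∧ (¬q ∨ q) ∧ t ∨ ¬p
    = q ∧ t ∨ ¬p   [complement / identity]
Both reduce to q ∧ t ∨ ¬p, so they are equivalent.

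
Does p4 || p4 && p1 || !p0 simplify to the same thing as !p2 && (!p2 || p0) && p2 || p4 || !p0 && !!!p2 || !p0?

E1: p4 || p4 && p1 || !p0
    = p4 || !p0   [absorption]
E2: !p2 && (!p2 || p0) && p2 || p4 || !p0 && !!!p2 || !p0
    = !p2 && p2 || p4 || !p0 && !!!p2 || !p0   [absorption]
    = p4 || !p0 && !!!p2 || !p0   [complement / identity]
    = p4 || !p0 && !p2 || !p0   [double negation]
    = p4 || !p0   [absorption]
Both reduce to p4 || !p0, so they are equivalent.

Yes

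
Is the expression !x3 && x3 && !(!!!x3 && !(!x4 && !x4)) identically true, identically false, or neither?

!x3 && x3 && !(!!!x3 && !(!x4 && !x4))
= !x3 && x3 && !(!!!x3 && !!x4)   [idempotence]
= !x3 && x3 && !(!x3 && !!x4)   [double negation]
= !x3 && x3 && (x3 || !x4)   [De Morgan]
= !x3 && x3   [absorption]
= false   [complement]

identically false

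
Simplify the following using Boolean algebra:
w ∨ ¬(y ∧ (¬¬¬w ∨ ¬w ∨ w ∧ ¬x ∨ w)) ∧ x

w ∨ ¬(y ∧ (¬¬¬w ∨ ¬w ∨ w ∧ ¬x ∨ w)) ∧ x
= w ∨ ¬(y ∧ (¬w ∨ ¬w ∨ w ∧ ¬x ∨ w)) ∧ x   — double negation
= w ∨ ¬(y ∧ (¬w ∨ ¬w ∨ w)) ∧ x   — absorption
= w ∨ ¬(y ∧ (¬w ∨ w)) ∧ x   — idempotence
= w ∨ ¬y ∧ x   — complement / identity

w ∨ ¬y ∧ x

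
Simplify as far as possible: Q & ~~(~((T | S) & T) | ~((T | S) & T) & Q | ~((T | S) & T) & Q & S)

Q & ~~(~((T | S) & T) | ~((T | S) & T) & Q | ~((T | S) & T) & Q & S)
= Q & ~~(~((T | S) & T) | ~((T | S) & T) & Q)
= Q & ~~~((T | S) & T)
= Q & ~~~T
= Q & ~T

Q & ~T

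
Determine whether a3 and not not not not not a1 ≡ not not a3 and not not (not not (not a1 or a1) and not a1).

Yes

E1: a3 and not not not not not a1
    = a3 and not not not a1   — double negation
    = a3 and not a1   — double negation
E2: not not a3 and not not (not not (not a1 or a1) and not a1)
    = not not a3 and not not ((not a1 or a1) and not a1)   — double negation
    = a3 and not not ((not a1 or a1) and not a1)   — double negation
    = a3 and not not not a1   — complement / identity
    = a3 and not a1   — double negation
Both reduce to a3 and not a1, so they are equivalent.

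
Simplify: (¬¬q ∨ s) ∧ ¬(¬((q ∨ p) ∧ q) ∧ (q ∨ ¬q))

(¬¬q ∨ s) ∧ ¬(¬((q ∨ p) ∧ q) ∧ (q ∨ ¬q))
= (¬¬q ∨ s) ∧ ¬(¬q ∧ (q ∨ ¬q))   [absorption]
= (¬¬q ∨ s) ∧ ¬¬q   [complement / identity]
= ¬¬q   [absorption]
= q   [double negation]

q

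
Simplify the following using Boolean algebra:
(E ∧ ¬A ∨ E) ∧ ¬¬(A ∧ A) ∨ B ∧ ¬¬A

(E ∧ ¬A ∨ E) ∧ ¬¬(A ∧ A) ∨ B ∧ ¬¬A
= (E ∧ ¬A ∨ E) ∧ ¬¬A ∨ B ∧ ¬¬A   — idempotence
= E ∧ ¬¬A ∨ B ∧ ¬¬A   — absorption
= ¬¬A ∧ (E ∨ B)   — distribution
= A ∧ (E ∨ B)   — double negation

A ∧ (E ∨ B)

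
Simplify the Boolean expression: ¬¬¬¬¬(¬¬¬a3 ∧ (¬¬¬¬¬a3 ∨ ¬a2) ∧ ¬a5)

a3 ∨ a5

¬¬¬¬¬(¬¬¬a3 ∧ (¬¬¬¬¬a3 ∨ ¬a2) ∧ ¬a5)
= ¬¬¬(¬¬¬a3 ∧ (¬¬¬¬¬a3 ∨ ¬a2) ∧ ¬a5)
= ¬¬¬(¬¬¬a3 ∧ (¬¬¬a3 ∨ ¬a2) ∧ ¬a5)
= ¬¬¬(¬¬¬a3 ∧ ¬a5)
= ¬(¬¬¬a3 ∧ ¬a5)
= ¬(¬a3 ∧ ¬a5)
= a3 ∨ a5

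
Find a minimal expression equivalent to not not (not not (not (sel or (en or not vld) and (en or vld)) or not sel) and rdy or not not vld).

not sel and rdy or vld

not not (not not (not (sel or (en or not vld) and (en or vld)) or not sel) and rdy or not not vld)
= not not (not not (not (sel or not vld and vld or en) or not sel) and rdy or not not vld)   (distribution)
= not not (not ((sel or not vld and vld or en) and sel) and rdy or not not vld)   (De Morgan)
= not ((sel or not vld and vld or en) and sel) and rdy or not not vld   (double negation)
= not ((sel or not vld and vld or en) and sel) and rdy or vld   (double negation)
= not ((sel or en) and sel) and rdy or vld   (complement / identity)
= not sel and rdy or vld   (absorption)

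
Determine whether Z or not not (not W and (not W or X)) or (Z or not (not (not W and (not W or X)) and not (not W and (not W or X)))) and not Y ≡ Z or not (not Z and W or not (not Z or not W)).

Yes

E1: Z or not not (not W and (not W or X)) or (Z or not (not (not W and (not W or X)) and not (not W and (not W or X)))) and not Y
    = Z or not not (not W and (not W or X)) or (Z or not not (not W and (not W or X))) and not Y   (idempotence)
    = Z or not not (not W and (not W or X))   (absorption)
    = Z or not W and (not W or X)   (double negation)
    = Z or not W   (absorption)
E2: Z or not (not Z and W or not (not Z or not W))
    = Z or not (not Z and W or Z and W)   (De Morgan)
    = Z or not W   (distribution)
Both reduce to Z or not W, so they are equivalent.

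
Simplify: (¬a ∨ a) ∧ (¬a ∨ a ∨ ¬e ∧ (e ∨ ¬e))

True

(¬a ∨ a) ∧ (¬a ∨ a ∨ ¬e ∧ (e ∨ ¬e))
= (¬a ∨ a) ∧ (¬a ∨ a ∨ ¬e)   (complement / identity)
= ¬a ∨ a   (absorption)
= True   (complement)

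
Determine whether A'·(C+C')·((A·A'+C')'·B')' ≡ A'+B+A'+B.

No

E1: A'·(C+C')·((A·A'+C')'·B')'
    = A'·(C+C')·((C')'·B')'
    = A'·((C')'·B')'
    = A'·(C'+B)
E2: A'+B+A'+B
    = A'+B
These differ: at A=1, B=1, C=0, E1 = 0 but E2 = 1.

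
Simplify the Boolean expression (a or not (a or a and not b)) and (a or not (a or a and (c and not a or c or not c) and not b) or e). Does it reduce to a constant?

(a or not (a or a and not b)) and (a or not (a or a and (c and not a or c or not c) and not b) or e)
= (a or not (a or a and not b)) and (a or not (a or a and (c or not c) and not b) or e)   (absorption)
= (a or not (a or a and not b)) and (a or not (a or a and not b) or e)   (complement / identity)
= a or not (a or a and not b)   (absorption)
= a or not a   (absorption)
= True   (complement)

True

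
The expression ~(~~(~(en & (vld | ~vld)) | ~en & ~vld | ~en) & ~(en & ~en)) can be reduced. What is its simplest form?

en

~(~~(~(en & (vld | ~vld)) | ~en & ~vld | ~en) & ~(en & ~en))
= ~(~(en & (vld | ~vld)) | ~en & ~vld | ~en) | en & ~en   — De Morgan
= ~(~en | ~en & ~vld | ~en) | en & ~en   — complement / identity
= ~(~en | ~en) | en & ~en   — absorption
= en & en | en & ~en   — De Morgan
= en   — distribution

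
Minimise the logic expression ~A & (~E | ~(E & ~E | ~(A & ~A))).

~A & ~E

~A & (~E | ~(E & ~E | ~(A & ~A)))
= ~A & (~E | ~~(A & ~A))   — complement / identity
= ~A & (~E | A & ~A)   — double negation
= ~A & ~E   — complement / identity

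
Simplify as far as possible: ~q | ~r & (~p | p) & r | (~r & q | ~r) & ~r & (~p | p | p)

~q | ~r & (~p | p) & r | (~r & q | ~r) & ~r & (~p | p | p)
= ~q | ~r & (~p | p) & r | (~r & q | ~r) & ~r & (~p | p)   [idempotence]
= ~q | ~r & (~p | p) & r | ~r & ~r & (~p | p)   [absorption]
= ~q | ~r & (~p | p)   [distribution]
= ~q | ~r   [complement / identity]

~q | ~r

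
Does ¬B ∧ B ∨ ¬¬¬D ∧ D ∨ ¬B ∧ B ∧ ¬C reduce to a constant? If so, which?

yes, False

¬B ∧ B ∨ ¬¬¬D ∧ D ∨ ¬B ∧ B ∧ ¬C
= ¬B ∧ B ∨ ¬D ∧ D ∨ ¬B ∧ B ∧ ¬C   [double negation]
= ¬B ∧ B ∨ ¬B ∧ B ∧ ¬C   [complement / identity]
= ¬B ∧ B   [absorption]
= False   [complement]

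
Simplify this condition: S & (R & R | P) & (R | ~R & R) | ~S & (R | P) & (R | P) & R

S & (R & R | P) & (R | ~R & R) | ~S & (R | P) & (R | P) & R
= S & (R & R | P) & (R | ~R & R) | ~S & (R | P) & R   [idempotence]
= S & (R | P) & (R | ~R & R) | ~S & (R | P) & R   [idempotence]
= S & (R | P) & R | ~S & (R | P) & R   [complement / identity]
= (R | P) & R   [distribution]
= R   [absorption]

R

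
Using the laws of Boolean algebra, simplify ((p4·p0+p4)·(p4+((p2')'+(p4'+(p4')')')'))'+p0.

p4'+p0

((p4·p0+p4)·(p4+((p2')'+(p4'+(p4')')')'))'+p0
= ((p4·p0+p4)·(p4+p2'·(p4'+(p4')')))'+p0
= ((p4·p0+p4)·(p4+p2'·(p4'+p4)))'+p0
= (p4·(p4+p2'·(p4'+p4)))'+p0
= (p4·(p4+p2'))'+p0
= p4'+p0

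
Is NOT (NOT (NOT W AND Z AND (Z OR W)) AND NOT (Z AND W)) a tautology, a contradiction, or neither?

neither

NOT (NOT (NOT W AND Z AND (Z OR W)) AND NOT (Z AND W))
= NOT W AND Z AND (Z OR W) OR Z AND W   (De Morgan)
= NOT W AND Z OR Z AND W   (absorption)
= Z   (distribution)
This depends on Z, so it is not a constant.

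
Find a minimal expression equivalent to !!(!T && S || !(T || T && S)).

!T

!!(!T && S || !(T || T && S))
= !!(!T && S || !T)
= !!!T
= !T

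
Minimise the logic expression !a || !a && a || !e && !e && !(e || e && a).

!a || !a && a || !e && !e && !(e || e && a)
= !a || !a && a || !e && !(e || e && a)
= !a || !a && a || !e && !e
= !a || !e && !e
= !a || !e

!a || !e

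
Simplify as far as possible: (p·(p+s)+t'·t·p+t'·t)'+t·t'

p'

(p·(p+s)+t'·t·p+t'·t)'+t·t'
= (p·(p+s)+t'·t)'+t·t'
= (p·(p+s)+t'·t)'
= (p·(p+s))'
= p'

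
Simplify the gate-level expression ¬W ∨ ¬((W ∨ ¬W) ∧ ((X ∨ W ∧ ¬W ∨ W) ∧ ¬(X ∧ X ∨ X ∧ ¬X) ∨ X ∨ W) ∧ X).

¬W ∨ ¬X

¬W ∨ ¬((W ∨ ¬W) ∧ ((X ∨ W ∧ ¬W ∨ W) ∧ ¬(X ∧ X ∨ X ∧ ¬X) ∨ X ∨ W) ∧ X)
= ¬W ∨ ¬((W ∨ ¬W) ∧ ((X ∨ W ∧ ¬W ∨ W) ∧ ¬X ∨ X ∨ W) ∧ X)   (distribution)
= ¬W ∨ ¬((W ∨ ¬W) ∧ ((X ∨ W) ∧ ¬X ∨ X ∨ W) ∧ X)   (complement / identity)
= ¬W ∨ ¬((W ∨ ¬W) ∧ (X ∨ W) ∧ X)   (absorption)
= ¬W ∨ ¬((X ∨ W) ∧ X)   (complement / identity)
= ¬W ∨ ¬X   (absorption)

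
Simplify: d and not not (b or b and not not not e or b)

d and b

d and not not (b or b and not not not e or b)
= d and not not (b or b and not e or b)   [double negation]
= d and not not (b or b)   [absorption]
= d and (b or b)   [double negation]
= d and b   [idempotence]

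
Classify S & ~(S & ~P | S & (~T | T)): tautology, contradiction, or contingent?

contradiction

S & ~(S & ~P | S & (~T | T))
= S & ~(S & ~P | S)
= S & ~S
= 0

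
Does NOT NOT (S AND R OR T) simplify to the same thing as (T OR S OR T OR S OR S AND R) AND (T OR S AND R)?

Yes

E1: NOT NOT (S AND R OR T)
    = S AND R OR T   — double negation
E2: (T OR S OR T OR S OR S AND R) AND (T OR S AND R)
    = (T OR S OR S AND R) AND (T OR S AND R)   — idempotence
    = S AND R OR (T OR S) AND T   — distribution
    = S AND R OR T   — absorption
Both reduce to S AND R OR T, so they are equivalent.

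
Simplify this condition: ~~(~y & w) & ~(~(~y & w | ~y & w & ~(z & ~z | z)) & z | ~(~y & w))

~y & w

~~(~y & w) & ~(~(~y & w | ~y & w & ~(z & ~z | z)) & z | ~(~y & w))
= ~~(~y & w) & ~(~(~y & w | ~y & w & ~z) & z | ~(~y & w))   — complement / identity
= ~~(~y & w) & ~(~(~y & w) & z | ~(~y & w))   — absorption
= ~~(~y & w) & ~~(~y & w)   — absorption
= ~~(~y & w)   — idempotence
= ~y & w   — double negation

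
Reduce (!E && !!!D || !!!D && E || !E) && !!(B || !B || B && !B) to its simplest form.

(!E && !!!D || !!!D && E || !E) && !!(B || !B || B && !B)
= (!E && !!!D || !!!D && E || !E) && !!(B || !B)   — complement / identity
= (!E && !!!D || !!!D && E || !E) && (B || !B)   — double negation
= (!!!D || !E) && (B || !B)   — distribution
= (!D || !E) && (B || !B)   — double negation
= !D || !E   — complement / identity

!D || !E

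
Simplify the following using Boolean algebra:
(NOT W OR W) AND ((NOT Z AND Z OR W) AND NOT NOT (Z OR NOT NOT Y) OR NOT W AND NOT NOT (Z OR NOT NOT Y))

Z OR Y

(NOT W OR W) AND ((NOT Z AND Z OR W) AND NOT NOT (Z OR NOT NOT Y) OR NOT W AND NOT NOT (Z OR NOT NOT Y))
= (NOT W OR W) AND (W AND NOT NOT (Z OR NOT NOT Y) OR NOT W AND NOT NOT (Z OR NOT NOT Y))   [complement / identity]
= (NOT W OR W) AND NOT NOT (Z OR NOT NOT Y)   [distribution]
= (NOT W OR W) AND (Z OR NOT NOT Y)   [double negation]
= Z OR NOT NOT Y   [complement / identity]
= Z OR Y   [double negation]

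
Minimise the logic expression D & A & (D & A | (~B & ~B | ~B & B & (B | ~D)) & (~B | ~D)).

D & A

D & A & (D & A | (~B & ~B | ~B & B & (B | ~D)) & (~B | ~D))
= D & A & (D & A | (~B & ~B | ~B & B) & (~B | ~D))   [absorption]
= D & A & (D & A | ~B & (~B | ~D))   [distribution]
= D & A & (D & A | ~B)   [absorption]
= D & A   [absorption]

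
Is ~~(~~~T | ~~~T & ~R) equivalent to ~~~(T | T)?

Yes

E1: ~~(~~~T | ~~~T & ~R)
    = ~~~~~T   [absorption]
    = ~~~T   [double negation]
    = ~T   [double negation]
E2: ~~~(T | T)
    = ~(T | T)   [double negation]
    = ~T   [idempotence]
Both reduce to ~T, so they are equivalent.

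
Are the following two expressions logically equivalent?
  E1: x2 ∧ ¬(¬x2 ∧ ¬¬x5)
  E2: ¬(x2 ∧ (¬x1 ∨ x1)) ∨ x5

E1: x2 ∧ ¬(¬x2 ∧ ¬¬x5)
    = x2 ∧ (x2 ∨ ¬x5)   (De Morgan)
    = x2   (absorption)
E2: ¬(x2 ∧ (¬x1 ∨ x1)) ∨ x5
    = ¬x2 ∨ x5   (complement / identity)
These differ: at x1=0, x2=0, x5=1, E1 = 0 but E2 = 1.

No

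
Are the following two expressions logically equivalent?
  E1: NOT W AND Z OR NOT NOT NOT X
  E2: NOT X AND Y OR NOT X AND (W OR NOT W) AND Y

E1: NOT W AND Z OR NOT NOT NOT X
    = NOT W AND Z OR NOT X   (double negation)
E2: NOT X AND Y OR NOT X AND (W OR NOT W) AND Y
    = NOT X AND Y OR NOT X AND Y   (complement / identity)
    = NOT X AND Y   (idempotence)
These differ: at W=0, X=0, Y=0, Z=1, E1 = 1 but E2 = 0.

No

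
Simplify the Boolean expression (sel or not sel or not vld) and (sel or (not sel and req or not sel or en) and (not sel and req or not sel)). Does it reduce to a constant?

True

(sel or not sel or not vld) and (sel or (not sel and req or not sel or en) and (not sel and req or not sel))
= (sel or not sel or not vld) and (sel or not sel and req or not sel)   (absorption)
= (sel or not sel or not vld) and (sel or not sel)   (absorption)
= sel or not sel   (absorption)
= True   (complement)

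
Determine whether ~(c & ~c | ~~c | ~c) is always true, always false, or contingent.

always false

~(c & ~c | ~~c | ~c)
= ~(~~c | ~c)
= ~c & c
= 0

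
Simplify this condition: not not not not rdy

not not not not rdy
= not not rdy   (double negation)
= rdy   (double negation)

rdy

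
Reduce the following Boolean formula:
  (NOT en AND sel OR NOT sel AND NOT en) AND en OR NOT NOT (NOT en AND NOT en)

NOT en

(NOT en AND sel OR NOT sel AND NOT en) AND en OR NOT NOT (NOT en AND NOT en)
= (NOT en AND sel OR NOT sel AND NOT en) AND en OR NOT (en OR en)   [De Morgan]
= NOT en AND en OR NOT (en OR en)   [distribution]
= NOT (en OR en)   [complement / identity]
= NOT en   [idempotence]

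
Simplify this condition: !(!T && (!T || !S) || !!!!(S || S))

!(!T && (!T || !S) || !!!!(S || S))
= !(!T || !!!!(S || S))
= !(!T || !!(S || S))
= !(!T || !!S)
= T && !S

T && !S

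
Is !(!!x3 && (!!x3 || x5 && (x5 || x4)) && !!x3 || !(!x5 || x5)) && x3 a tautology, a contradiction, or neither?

!(!!x3 && (!!x3 || x5 && (x5 || x4)) && !!x3 || !(!x5 || x5)) && x3
= !(!!x3 && (!!x3 || x5) && !!x3 || !(!x5 || x5)) && x3
= !(!!x3 && !!x3 || !(!x5 || x5)) && x3
= !(!!x3 || !(!x5 || x5)) && x3
= !x3 && (!x5 || x5) && x3
= !x3 && x3
= false

contradiction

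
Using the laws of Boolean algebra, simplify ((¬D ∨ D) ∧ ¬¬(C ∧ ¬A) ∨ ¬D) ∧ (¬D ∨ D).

C ∧ ¬A ∨ ¬D

((¬D ∨ D) ∧ ¬¬(C ∧ ¬A) ∨ ¬D) ∧ (¬D ∨ D)
= (¬¬(C ∧ ¬A) ∨ ¬D) ∧ (¬D ∨ D)   — complement / identity
= ¬¬(C ∧ ¬A) ∨ ¬D   — complement / identity
= C ∧ ¬A ∨ ¬D   — double negation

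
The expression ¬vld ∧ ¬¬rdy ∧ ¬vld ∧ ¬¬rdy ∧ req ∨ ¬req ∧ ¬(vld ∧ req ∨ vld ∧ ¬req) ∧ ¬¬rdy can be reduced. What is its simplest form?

¬vld ∧ rdy

¬vld ∧ ¬¬rdy ∧ ¬vld ∧ ¬¬rdy ∧ req ∨ ¬req ∧ ¬(vld ∧ req ∨ vld ∧ ¬req) ∧ ¬¬rdy
= ¬vld ∧ ¬¬rdy ∧ ¬vld ∧ ¬¬rdy ∧ req ∨ ¬req ∧ ¬vld ∧ ¬¬rdy   [distribution]
= ¬vld ∧ ¬¬rdy ∧ req ∨ ¬req ∧ ¬vld ∧ ¬¬rdy   [idempotence]
= ¬vld ∧ ¬¬rdy   [distribution]
= ¬vld ∧ rdy   [double negation]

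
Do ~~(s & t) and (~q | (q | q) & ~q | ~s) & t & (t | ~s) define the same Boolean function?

No

E1: ~~(s & t)
    = s & t   — double negation
E2: (~q | (q | q) & ~q | ~s) & t & (t | ~s)
    = (~q | (q | q) & ~q | ~s) & t   — absorption
    = (~q | q & ~q | ~s) & t   — idempotence
    = (~q | ~s) & t   — complement / identity
These differ: at q=0, s=0, t=1, E1 = 0 but E2 = 1.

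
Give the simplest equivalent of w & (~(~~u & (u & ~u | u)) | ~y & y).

w & (~(~~u & (u & ~u | u)) | ~y & y)
= w & ~(~~u & (u & ~u | u))
= w & ~(u & (u & ~u | u))
= w & ~(u & u)
= w & ~u

w & ~u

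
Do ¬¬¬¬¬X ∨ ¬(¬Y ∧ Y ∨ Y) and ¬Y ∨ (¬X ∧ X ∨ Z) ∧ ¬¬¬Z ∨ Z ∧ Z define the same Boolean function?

E1: ¬¬¬¬¬X ∨ ¬(¬Y ∧ Y ∨ Y)
    = ¬¬¬X ∨ ¬(¬Y ∧ Y ∨ Y)   [double negation]
    = ¬¬¬X ∨ ¬Y   [complement / identity]
    = ¬X ∨ ¬Y   [double negation]
E2: ¬Y ∨ (¬X ∧ X ∨ Z) ∧ ¬¬¬Z ∨ Z ∧ Z
    = ¬Y ∨ Z ∧ ¬¬¬Z ∨ Z ∧ Z   [complement / identity]
    = ¬Y ∨ Z ∧ ¬Z ∨ Z ∧ Z   [double negation]
    = ¬Y ∨ Z   [distribution]
These differ: at X=1, Y=1, Z=1, E1 = 0 but E2 = 1.

No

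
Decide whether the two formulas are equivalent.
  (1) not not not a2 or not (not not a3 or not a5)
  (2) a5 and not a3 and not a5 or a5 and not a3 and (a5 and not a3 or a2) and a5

No

E1: not not not a2 or not (not not a3 or not a5)
    = not not not a2 or not a3 and a5   — De Morgan
    = not a2 or not a3 and a5   — double negation
E2: a5 and not a3 and not a5 or a5 and not a3 and (a5 and not a3 or a2) and a5
    = a5 and not a3 and not a5 or a5 and not a3 and a5   — absorption
    = a5 and not a3   — distribution
These differ: at a2=0, a3=0, a5=0, E1 = 1 but E2 = 0.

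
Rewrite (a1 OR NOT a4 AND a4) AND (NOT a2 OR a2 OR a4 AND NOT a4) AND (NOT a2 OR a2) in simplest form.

a1

(a1 OR NOT a4 AND a4) AND (NOT a2 OR a2 OR a4 AND NOT a4) AND (NOT a2 OR a2)
= (a1 OR NOT a4 AND a4) AND (NOT a2 OR a2) AND (NOT a2 OR a2)
= (a1 OR NOT a4 AND a4) AND (NOT a2 OR a2)
= a1 AND (NOT a2 OR a2)
= a1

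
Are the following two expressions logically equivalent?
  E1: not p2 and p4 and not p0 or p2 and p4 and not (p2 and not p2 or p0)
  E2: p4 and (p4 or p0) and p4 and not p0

Yes

E1: not p2 and p4 and not p0 or p2 and p4 and not (p2 and not p2 or p0)
    = not p2 and p4 and not p0 or p2 and p4 and not p0   — complement / identity
    = p4 and not p0   — distribution
E2: p4 and (p4 or p0) and p4 and not p0
    = p4 and p4 and not p0   — absorption
    = p4 and not p0   — idempotence
Both reduce to p4 and not p0, so they are equivalent.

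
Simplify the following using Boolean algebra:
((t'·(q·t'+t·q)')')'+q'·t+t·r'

q'+t·r'

((t'·(q·t'+t·q)')')'+q'·t+t·r'
= t'·(q·t'+t·q)'+q'·t+t·r'   — double negation
= t'·q'+q'·t+t·r'   — distribution
= q'+t·r'   — distribution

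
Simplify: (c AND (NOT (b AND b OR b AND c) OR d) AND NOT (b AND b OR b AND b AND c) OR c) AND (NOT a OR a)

c

(c AND (NOT (b AND b OR b AND c) OR d) AND NOT (b AND b OR b AND b AND c) OR c) AND (NOT a OR a)
= (c AND (NOT (b AND b OR b AND c) OR d) AND NOT (b AND b OR b AND c) OR c) AND (NOT a OR a)
= (c AND NOT (b AND b OR b AND c) OR c) AND (NOT a OR a)
= (c AND NOT (b OR b AND c) OR c) AND (NOT a OR a)
= (c AND NOT b OR c) AND (NOT a OR a)
= c AND (NOT a OR a)
= c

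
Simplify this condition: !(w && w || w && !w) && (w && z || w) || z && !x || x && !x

z && !x

!(w && w || w && !w) && (w && z || w) || z && !x || x && !x
= !(w && w || w && !w) && w || z && !x || x && !x
= !(w && w || w && !w) && w || z && !x
= !w && w || z && !x
= z && !x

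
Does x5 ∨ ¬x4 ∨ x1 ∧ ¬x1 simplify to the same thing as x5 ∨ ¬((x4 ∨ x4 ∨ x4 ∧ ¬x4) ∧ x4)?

E1: x5 ∨ ¬x4 ∨ x1 ∧ ¬x1
    = x5 ∨ ¬x4
E2: x5 ∨ ¬((x4 ∨ x4 ∨ x4 ∧ ¬x4) ∧ x4)
    = x5 ∨ ¬((x4 ∨ x4) ∧ x4)
    = x5 ∨ ¬(x4 ∧ x4)
    = x5 ∨ ¬x4
Both reduce to x5 ∨ ¬x4, so they are equivalent.

Yes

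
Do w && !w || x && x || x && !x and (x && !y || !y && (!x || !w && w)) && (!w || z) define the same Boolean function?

No

E1: w && !w || x && x || x && !x
    = x && x || x && !x   (complement / identity)
    = x   (distribution)
E2: (x && !y || !y && (!x || !w && w)) && (!w || z)
    = (x && !y || !y && !x) && (!w || z)   (complement / identity)
    = !y && (!w || z)   (distribution)
These differ: at w=0, x=1, y=1, z=0, E1 = 1 but E2 = 0.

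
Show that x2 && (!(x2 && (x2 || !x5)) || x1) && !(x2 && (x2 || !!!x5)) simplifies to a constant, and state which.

false

x2 && (!(x2 && (x2 || !x5)) || x1) && !(x2 && (x2 || !!!x5))
= x2 && (!(x2 && (x2 || !x5)) || x1) && !(x2 && (x2 || !x5))   — double negation
= x2 && !(x2 && (x2 || !x5))   — absorption
= x2 && !x2   — absorption
= false   — complement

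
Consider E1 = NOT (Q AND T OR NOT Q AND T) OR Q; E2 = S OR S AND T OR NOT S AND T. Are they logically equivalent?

E1: NOT (Q AND T OR NOT Q AND T) OR Q
    = NOT T OR Q   — distribution
E2: S OR S AND T OR NOT S AND T
    = S OR T   — distribution
These differ: at Q=0, S=0, T=0, E1 = 1 but E2 = 0.

No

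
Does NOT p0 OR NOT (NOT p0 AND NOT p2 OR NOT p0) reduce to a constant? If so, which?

NOT p0 OR NOT (NOT p0 AND NOT p2 OR NOT p0)
= NOT p0 OR NOT NOT p0   (absorption)
= NOT p0 OR p0   (double negation)
= TRUE   (complement)

yes, True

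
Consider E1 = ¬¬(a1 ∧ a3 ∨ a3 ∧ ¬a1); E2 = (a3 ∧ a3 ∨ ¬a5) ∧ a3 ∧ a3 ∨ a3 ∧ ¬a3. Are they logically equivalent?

Yes

E1: ¬¬(a1 ∧ a3 ∨ a3 ∧ ¬a1)
    = ¬¬a3   — distribution
    = a3   — double negation
E2: (a3 ∧ a3 ∨ ¬a5) ∧ a3 ∧ a3 ∨ a3 ∧ ¬a3
    = a3 ∧ a3 ∨ a3 ∧ ¬a3   — absorption
    = a3   — distribution
Both reduce to a3, so they are equivalent.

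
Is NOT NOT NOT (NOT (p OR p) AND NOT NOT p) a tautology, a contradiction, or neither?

NOT NOT NOT (NOT (p OR p) AND NOT NOT p)
= NOT (NOT (p OR p) AND NOT NOT p)   [double negation]
= p OR p OR NOT p   [De Morgan]
= p OR NOT p   [idempotence]
= TRUE   [complement]

tautology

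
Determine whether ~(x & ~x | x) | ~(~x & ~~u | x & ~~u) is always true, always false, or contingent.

~(x & ~x | x) | ~(~x & ~~u | x & ~~u)
= ~x | ~(~x & ~~u | x & ~~u)   [complement / identity]
= ~x | ~~~u   [distribution]
= ~x | ~u   [double negation]
This depends on u, x, so it is not a constant.

contingent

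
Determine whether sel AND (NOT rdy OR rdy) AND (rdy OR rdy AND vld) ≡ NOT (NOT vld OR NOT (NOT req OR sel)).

No

E1: sel AND (NOT rdy OR rdy) AND (rdy OR rdy AND vld)
    = sel AND (rdy OR rdy AND vld)
    = sel AND rdy
E2: NOT (NOT vld OR NOT (NOT req OR sel))
    = vld AND (NOT req OR sel)
These differ: at rdy=1, req=0, sel=1, vld=0, E1 = 1 but E2 = 0.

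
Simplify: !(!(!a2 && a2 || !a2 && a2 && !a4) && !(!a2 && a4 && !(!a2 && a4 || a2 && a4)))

false

!(!(!a2 && a2 || !a2 && a2 && !a4) && !(!a2 && a4 && !(!a2 && a4 || a2 && a4)))
= !(!(!a2 && a2) && !(!a2 && a4 && !(!a2 && a4 || a2 && a4)))   [absorption]
= !(!(!a2 && a2) && !(!a2 && a4 && !a4))   [distribution]
= !a2 && a2 || !a2 && a4 && !a4   [De Morgan]
= !a2 && (a2 || a4 && !a4)   [distribution]
= !a2 && a2   [complement / identity]
= false   [complement]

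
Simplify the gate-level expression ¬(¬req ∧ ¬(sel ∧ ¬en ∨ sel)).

¬(¬req ∧ ¬(sel ∧ ¬en ∨ sel))
= ¬(¬req ∧ ¬sel)   (absorption)
= req ∨ sel   (De Morgan)

req ∨ sel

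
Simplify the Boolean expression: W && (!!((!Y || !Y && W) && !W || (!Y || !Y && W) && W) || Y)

W && (!!((!Y || !Y && W) && !W || (!Y || !Y && W) && W) || Y)
= W && ((!Y || !Y && W) && !W || (!Y || !Y && W) && W || Y)   [double negation]
= W && (!Y || !Y && W || Y)   [distribution]
= W && (!Y || Y)   [absorption]
= W   [complement / identity]

W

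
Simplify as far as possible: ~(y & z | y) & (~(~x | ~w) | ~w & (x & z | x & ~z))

~(y & z | y) & (~(~x | ~w) | ~w & (x & z | x & ~z))
= ~(y & z | y) & (~(~x | ~w) | ~w & x)   [distribution]
= ~(y & z | y) & (x & w | ~w & x)   [De Morgan]
= ~(y & z | y) & x   [distribution]
= ~y & x   [absorption]

~y & x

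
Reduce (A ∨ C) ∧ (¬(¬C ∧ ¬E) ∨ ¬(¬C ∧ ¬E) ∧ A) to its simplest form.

(A ∨ C) ∧ (¬(¬C ∧ ¬E) ∨ ¬(¬C ∧ ¬E) ∧ A)
= (A ∨ C) ∧ ¬(¬C ∧ ¬E)   [absorption]
= (A ∨ C) ∧ (C ∨ E)   [De Morgan]
= C ∨ A ∧ E   [distribution]

C ∨ A ∧ E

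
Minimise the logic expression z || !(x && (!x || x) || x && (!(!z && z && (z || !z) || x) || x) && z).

z || !(x && (!x || x) || x && (!(!z && z && (z || !z) || x) || x) && z)
= z || !(x && (!x || x) || x && (!(!z && z || x) || x) && z)
= z || !(x && (!x || x) || x && (!x || x) && z)
= z || !(x && (!x || x))
= z || !x

z || !x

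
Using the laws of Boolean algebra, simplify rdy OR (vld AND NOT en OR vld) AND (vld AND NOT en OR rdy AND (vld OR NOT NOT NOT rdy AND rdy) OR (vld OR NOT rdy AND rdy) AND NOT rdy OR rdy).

rdy OR vld

rdy OR (vld AND NOT en OR vld) AND (vld AND NOT en OR rdy AND (vld OR NOT NOT NOT rdy AND rdy) OR (vld OR NOT rdy AND rdy) AND NOT rdy OR rdy)
= rdy OR (vld AND NOT en OR vld) AND (vld AND NOT en OR rdy AND (vld OR NOT rdy AND rdy) OR (vld OR NOT rdy AND rdy) AND NOT rdy OR rdy)
= rdy OR (vld AND NOT en OR vld) AND (vld AND NOT en OR vld OR NOT rdy AND rdy OR rdy)
= rdy OR (vld AND NOT en OR vld) AND (vld AND NOT en OR vld OR rdy)
= rdy OR vld AND NOT en OR vld
= rdy OR vld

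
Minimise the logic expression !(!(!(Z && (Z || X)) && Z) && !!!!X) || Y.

!(!(!(Z && (Z || X)) && Z) && !!!!X) || Y
= !(Z && (Z || X)) && Z || !!!X || Y   [De Morgan]
= !Z && Z || !!!X || Y   [absorption]
= !Z && Z || !X || Y   [double negation]
= !X || Y   [complement / identity]

!X || Y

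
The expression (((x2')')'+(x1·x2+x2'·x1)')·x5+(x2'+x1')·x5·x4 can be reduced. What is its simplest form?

(((x2')')'+(x1·x2+x2'·x1)')·x5+(x2'+x1')·x5·x4
= (((x2')')'+x1')·x5+(x2'+x1')·x5·x4   — distribution
= (x2'+x1')·x5+(x2'+x1')·x5·x4   — double negation
= (x2'+x1')·x5   — absorption

(x2'+x1')·x5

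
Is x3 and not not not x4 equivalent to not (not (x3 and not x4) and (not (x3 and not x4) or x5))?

E1: x3 and not not not x4
    = x3 and not x4   (double negation)
E2: not (not (x3 and not x4) and (not (x3 and not x4) or x5))
    = not not (x3 and not x4)   (absorption)
    = x3 and not x4   (double negation)
Both reduce to x3 and not x4, so they are equivalent.

Yes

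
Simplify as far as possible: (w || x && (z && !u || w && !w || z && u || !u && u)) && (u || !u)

w || x && z

(w || x && (z && !u || w && !w || z && u || !u && u)) && (u || !u)
= (w || x && (z && !u || w && !w || z && u)) && (u || !u)   [complement / identity]
= (w || x && (z && !u || z && u)) && (u || !u)   [complement / identity]
= (w || x && z) && (u || !u)   [distribution]
= w || x && z   [complement / identity]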